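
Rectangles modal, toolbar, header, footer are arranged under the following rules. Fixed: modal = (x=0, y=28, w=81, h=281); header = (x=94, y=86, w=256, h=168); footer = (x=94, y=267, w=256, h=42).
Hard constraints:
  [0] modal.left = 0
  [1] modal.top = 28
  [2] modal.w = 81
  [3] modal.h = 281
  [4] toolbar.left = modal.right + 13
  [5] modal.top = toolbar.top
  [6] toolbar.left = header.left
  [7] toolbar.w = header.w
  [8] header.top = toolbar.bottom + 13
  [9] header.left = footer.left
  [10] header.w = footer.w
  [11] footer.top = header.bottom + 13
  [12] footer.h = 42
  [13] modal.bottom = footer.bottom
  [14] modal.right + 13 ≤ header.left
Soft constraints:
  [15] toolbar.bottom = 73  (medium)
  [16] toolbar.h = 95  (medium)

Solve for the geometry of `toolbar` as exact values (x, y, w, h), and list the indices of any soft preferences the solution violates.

1. toolbar.x = 94  [toolbar.left = modal.right + 13]
2. toolbar.y = 28  [modal.top = toolbar.top]
3. toolbar.w = 256  [toolbar.w = header.w]
4. toolbar.h = 45  [header.top = toolbar.bottom + 13]

toolbar = (x=94, y=28, w=256, h=45)
violated soft preferences: 16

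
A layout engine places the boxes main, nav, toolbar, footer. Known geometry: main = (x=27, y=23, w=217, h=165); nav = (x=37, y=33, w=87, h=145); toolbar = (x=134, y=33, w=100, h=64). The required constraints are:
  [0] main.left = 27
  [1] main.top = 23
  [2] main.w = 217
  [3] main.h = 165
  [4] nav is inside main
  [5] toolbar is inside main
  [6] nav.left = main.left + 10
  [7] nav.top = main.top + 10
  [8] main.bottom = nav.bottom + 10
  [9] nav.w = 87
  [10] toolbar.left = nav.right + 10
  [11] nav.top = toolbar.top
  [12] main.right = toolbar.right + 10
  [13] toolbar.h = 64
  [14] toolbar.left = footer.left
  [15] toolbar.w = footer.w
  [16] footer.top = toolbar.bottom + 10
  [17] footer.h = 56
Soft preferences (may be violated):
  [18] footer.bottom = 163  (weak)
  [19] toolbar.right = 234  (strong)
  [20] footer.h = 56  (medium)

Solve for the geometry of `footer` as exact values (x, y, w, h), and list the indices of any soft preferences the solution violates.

1. footer.x = 134  [toolbar.left = footer.left]
2. footer.w = 100  [toolbar.w = footer.w]
3. footer.y = 107  [footer.top = toolbar.bottom + 10]
4. footer.h = 56  [footer.h = 56]

footer = (x=134, y=107, w=100, h=56)
violated soft preferences: none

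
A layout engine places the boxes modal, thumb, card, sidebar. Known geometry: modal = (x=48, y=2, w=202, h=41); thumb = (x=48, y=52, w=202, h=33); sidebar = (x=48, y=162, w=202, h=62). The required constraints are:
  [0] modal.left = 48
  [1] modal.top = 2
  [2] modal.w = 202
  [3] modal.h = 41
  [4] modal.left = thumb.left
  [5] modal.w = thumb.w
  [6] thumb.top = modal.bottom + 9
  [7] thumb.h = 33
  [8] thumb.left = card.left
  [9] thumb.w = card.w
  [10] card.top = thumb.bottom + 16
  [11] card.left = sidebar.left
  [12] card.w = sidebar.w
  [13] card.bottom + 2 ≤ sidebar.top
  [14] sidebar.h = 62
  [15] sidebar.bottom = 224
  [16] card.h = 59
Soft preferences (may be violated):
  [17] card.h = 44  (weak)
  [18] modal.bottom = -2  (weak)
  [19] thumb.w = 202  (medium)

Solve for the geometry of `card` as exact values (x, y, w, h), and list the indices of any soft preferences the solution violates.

1. card.x = 48  [thumb.left = card.left]
2. card.w = 202  [thumb.w = card.w]
3. card.y = 101  [card.top = thumb.bottom + 16]
4. card.h = 59  [card.h = 59]

card = (x=48, y=101, w=202, h=59)
violated soft preferences: 17, 18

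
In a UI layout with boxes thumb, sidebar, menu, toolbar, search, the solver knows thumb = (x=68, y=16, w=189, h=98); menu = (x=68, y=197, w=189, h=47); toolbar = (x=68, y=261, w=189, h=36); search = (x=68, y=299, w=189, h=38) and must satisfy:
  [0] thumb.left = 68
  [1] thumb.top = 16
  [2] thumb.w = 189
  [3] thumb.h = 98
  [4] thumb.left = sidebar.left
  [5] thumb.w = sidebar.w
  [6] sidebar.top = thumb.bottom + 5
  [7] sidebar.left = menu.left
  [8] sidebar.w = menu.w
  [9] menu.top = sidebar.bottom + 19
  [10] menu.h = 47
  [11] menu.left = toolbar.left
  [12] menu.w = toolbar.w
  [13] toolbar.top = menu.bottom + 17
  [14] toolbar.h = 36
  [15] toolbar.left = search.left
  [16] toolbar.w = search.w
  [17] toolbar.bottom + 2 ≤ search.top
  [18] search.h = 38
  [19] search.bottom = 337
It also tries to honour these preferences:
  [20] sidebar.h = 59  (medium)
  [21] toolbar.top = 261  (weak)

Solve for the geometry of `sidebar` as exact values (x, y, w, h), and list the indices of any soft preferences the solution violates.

sidebar = (x=68, y=119, w=189, h=59)
violated soft preferences: none

1. sidebar.x = 68  [thumb.left = sidebar.left]
2. sidebar.w = 189  [thumb.w = sidebar.w]
3. sidebar.y = 119  [sidebar.top = thumb.bottom + 5]
4. sidebar.h = 59  [menu.top = sidebar.bottom + 19]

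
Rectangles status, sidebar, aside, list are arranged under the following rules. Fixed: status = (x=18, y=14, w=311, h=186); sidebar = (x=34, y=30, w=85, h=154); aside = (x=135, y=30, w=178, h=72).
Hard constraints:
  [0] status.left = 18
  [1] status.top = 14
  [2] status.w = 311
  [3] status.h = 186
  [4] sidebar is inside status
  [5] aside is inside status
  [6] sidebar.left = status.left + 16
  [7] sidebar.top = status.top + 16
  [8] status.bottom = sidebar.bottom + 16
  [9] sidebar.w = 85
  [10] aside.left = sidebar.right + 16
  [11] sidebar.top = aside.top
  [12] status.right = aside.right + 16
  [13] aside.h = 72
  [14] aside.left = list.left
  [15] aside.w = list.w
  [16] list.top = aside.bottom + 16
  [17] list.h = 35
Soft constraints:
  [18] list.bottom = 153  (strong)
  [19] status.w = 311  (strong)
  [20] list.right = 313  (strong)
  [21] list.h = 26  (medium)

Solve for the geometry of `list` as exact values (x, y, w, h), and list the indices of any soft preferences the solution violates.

1. list.x = 135  [aside.left = list.left]
2. list.w = 178  [aside.w = list.w]
3. list.y = 118  [list.top = aside.bottom + 16]
4. list.h = 35  [list.h = 35]

list = (x=135, y=118, w=178, h=35)
violated soft preferences: 21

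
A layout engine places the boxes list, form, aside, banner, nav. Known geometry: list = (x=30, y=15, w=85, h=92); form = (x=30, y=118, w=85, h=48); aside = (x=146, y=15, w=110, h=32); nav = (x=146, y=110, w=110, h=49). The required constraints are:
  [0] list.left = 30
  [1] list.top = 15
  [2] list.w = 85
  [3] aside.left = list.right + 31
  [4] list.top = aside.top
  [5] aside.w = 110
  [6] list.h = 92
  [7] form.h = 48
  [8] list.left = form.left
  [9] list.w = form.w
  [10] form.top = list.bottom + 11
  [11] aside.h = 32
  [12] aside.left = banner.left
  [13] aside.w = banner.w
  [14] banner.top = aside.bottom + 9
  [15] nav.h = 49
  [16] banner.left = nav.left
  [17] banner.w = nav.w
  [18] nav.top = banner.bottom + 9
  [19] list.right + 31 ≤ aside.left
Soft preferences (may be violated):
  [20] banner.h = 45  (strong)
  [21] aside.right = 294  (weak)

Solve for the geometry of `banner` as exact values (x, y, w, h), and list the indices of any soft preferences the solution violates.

banner = (x=146, y=56, w=110, h=45)
violated soft preferences: 21

1. banner.x = 146  [aside.left = banner.left]
2. banner.w = 110  [aside.w = banner.w]
3. banner.y = 56  [banner.top = aside.bottom + 9]
4. banner.h = 45  [nav.top = banner.bottom + 9]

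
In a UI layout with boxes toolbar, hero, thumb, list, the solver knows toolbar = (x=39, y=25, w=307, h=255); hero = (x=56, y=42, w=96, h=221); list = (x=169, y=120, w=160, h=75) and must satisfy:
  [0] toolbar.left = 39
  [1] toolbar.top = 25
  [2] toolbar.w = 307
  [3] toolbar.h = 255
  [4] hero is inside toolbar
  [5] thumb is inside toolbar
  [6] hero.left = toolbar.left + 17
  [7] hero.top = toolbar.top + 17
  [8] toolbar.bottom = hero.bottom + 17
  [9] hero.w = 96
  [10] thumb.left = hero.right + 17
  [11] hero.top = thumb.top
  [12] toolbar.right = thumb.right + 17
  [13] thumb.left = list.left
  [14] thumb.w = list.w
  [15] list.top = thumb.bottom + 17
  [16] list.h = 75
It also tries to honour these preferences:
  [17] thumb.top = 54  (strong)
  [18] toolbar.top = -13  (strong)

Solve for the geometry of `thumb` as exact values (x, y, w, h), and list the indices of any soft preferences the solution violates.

thumb = (x=169, y=42, w=160, h=61)
violated soft preferences: 17, 18

1. thumb.x = 169  [thumb.left = hero.right + 17]
2. thumb.y = 42  [hero.top = thumb.top]
3. thumb.w = 160  [toolbar.right = thumb.right + 17]
4. thumb.h = 61  [list.top = thumb.bottom + 17]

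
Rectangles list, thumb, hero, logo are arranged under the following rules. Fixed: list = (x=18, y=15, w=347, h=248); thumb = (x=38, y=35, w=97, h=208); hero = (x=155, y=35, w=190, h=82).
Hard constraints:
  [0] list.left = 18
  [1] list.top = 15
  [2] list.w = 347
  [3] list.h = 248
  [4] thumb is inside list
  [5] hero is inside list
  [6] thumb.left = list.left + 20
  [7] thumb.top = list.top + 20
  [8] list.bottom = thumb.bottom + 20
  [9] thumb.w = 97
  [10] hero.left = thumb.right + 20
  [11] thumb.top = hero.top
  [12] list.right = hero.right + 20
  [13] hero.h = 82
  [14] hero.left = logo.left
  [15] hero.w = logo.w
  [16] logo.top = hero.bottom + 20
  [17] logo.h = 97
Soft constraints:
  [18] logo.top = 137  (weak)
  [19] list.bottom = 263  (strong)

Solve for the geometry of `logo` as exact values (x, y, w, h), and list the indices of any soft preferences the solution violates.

1. logo.x = 155  [hero.left = logo.left]
2. logo.w = 190  [hero.w = logo.w]
3. logo.y = 137  [logo.top = hero.bottom + 20]
4. logo.h = 97  [logo.h = 97]

logo = (x=155, y=137, w=190, h=97)
violated soft preferences: none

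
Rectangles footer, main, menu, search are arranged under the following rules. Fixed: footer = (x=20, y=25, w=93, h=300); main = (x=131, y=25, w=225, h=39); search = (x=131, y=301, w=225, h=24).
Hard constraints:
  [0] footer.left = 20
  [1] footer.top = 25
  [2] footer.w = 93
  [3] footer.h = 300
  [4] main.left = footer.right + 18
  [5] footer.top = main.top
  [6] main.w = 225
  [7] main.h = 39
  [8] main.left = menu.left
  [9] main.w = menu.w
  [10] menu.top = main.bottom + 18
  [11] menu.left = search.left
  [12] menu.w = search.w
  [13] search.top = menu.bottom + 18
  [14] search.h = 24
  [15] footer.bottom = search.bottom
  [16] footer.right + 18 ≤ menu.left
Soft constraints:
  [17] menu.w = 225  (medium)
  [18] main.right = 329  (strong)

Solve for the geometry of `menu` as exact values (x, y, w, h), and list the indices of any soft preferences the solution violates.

menu = (x=131, y=82, w=225, h=201)
violated soft preferences: 18

1. menu.x = 131  [main.left = menu.left]
2. menu.w = 225  [main.w = menu.w]
3. menu.y = 82  [menu.top = main.bottom + 18]
4. menu.h = 201  [search.top = menu.bottom + 18]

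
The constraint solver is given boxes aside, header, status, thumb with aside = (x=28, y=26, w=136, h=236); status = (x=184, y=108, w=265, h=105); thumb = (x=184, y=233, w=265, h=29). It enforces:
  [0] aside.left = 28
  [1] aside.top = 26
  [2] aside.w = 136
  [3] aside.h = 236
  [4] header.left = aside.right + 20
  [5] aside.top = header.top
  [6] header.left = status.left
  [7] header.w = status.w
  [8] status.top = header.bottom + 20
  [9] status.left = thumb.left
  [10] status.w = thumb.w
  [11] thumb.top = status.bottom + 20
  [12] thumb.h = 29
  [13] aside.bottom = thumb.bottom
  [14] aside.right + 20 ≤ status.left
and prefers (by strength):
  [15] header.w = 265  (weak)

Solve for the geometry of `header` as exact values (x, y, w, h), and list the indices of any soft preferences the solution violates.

1. header.x = 184  [header.left = aside.right + 20]
2. header.y = 26  [aside.top = header.top]
3. header.w = 265  [header.w = status.w]
4. header.h = 62  [status.top = header.bottom + 20]

header = (x=184, y=26, w=265, h=62)
violated soft preferences: none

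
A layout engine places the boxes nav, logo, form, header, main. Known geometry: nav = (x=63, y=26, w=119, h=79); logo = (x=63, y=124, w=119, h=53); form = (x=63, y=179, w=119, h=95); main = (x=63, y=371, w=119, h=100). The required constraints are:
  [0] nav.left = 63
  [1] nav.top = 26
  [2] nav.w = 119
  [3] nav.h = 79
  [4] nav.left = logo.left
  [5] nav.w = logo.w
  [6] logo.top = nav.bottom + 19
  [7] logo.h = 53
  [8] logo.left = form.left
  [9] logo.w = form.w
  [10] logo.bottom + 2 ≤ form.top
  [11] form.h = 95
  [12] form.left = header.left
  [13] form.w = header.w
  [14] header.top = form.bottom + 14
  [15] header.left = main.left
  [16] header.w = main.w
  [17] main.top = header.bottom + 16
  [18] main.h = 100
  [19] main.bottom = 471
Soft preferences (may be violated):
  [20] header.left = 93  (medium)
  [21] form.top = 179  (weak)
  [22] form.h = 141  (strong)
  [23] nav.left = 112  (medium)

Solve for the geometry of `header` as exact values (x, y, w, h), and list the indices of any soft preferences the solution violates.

header = (x=63, y=288, w=119, h=67)
violated soft preferences: 20, 22, 23

1. header.x = 63  [form.left = header.left]
2. header.w = 119  [form.w = header.w]
3. header.y = 288  [header.top = form.bottom + 14]
4. header.h = 67  [main.top = header.bottom + 16]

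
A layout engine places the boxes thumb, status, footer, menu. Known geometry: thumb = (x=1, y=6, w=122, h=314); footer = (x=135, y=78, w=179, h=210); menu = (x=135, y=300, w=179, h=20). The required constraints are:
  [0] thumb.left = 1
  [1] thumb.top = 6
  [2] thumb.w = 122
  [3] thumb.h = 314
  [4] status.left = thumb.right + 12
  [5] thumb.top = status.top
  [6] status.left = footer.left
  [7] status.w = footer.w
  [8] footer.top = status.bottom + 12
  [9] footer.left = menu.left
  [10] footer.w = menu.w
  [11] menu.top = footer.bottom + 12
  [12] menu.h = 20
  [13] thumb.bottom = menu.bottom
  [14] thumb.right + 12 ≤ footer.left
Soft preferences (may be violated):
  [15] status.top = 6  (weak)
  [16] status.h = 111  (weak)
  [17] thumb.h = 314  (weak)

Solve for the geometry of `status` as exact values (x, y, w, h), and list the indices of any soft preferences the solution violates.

1. status.x = 135  [status.left = thumb.right + 12]
2. status.y = 6  [thumb.top = status.top]
3. status.w = 179  [status.w = footer.w]
4. status.h = 60  [footer.top = status.bottom + 12]

status = (x=135, y=6, w=179, h=60)
violated soft preferences: 16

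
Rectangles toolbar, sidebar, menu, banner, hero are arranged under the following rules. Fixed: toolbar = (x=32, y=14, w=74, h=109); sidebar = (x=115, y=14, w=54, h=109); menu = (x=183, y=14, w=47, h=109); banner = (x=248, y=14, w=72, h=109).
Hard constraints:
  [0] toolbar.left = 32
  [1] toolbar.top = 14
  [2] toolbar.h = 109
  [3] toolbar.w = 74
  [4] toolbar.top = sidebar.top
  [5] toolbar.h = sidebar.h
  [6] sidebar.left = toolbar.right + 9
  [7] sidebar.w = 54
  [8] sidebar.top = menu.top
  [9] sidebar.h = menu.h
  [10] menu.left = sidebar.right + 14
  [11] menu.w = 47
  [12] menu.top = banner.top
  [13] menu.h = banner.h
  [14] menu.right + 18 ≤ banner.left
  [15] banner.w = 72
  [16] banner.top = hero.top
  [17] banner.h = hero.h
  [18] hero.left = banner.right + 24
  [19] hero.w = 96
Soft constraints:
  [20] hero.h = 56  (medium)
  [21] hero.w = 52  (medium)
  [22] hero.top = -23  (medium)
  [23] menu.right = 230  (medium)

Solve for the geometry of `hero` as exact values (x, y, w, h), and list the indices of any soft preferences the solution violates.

hero = (x=344, y=14, w=96, h=109)
violated soft preferences: 20, 21, 22

1. hero.y = 14  [banner.top = hero.top]
2. hero.h = 109  [banner.h = hero.h]
3. hero.x = 344  [hero.left = banner.right + 24]
4. hero.w = 96  [hero.w = 96]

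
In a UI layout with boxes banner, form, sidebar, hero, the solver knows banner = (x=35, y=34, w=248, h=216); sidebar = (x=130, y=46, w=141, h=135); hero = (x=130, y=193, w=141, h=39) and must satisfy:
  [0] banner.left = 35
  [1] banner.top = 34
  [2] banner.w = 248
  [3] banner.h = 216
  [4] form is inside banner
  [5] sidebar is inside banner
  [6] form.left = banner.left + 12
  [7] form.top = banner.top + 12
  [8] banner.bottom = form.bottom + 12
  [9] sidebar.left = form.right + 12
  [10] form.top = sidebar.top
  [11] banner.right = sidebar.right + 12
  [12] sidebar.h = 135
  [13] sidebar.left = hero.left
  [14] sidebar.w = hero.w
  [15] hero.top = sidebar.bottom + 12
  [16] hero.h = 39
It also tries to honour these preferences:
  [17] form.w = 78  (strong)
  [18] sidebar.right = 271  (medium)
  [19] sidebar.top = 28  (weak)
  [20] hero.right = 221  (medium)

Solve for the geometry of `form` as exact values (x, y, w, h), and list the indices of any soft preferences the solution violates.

1. form.x = 47  [form.left = banner.left + 12]
2. form.y = 46  [form.top = banner.top + 12]
3. form.h = 192  [banner.bottom = form.bottom + 12]
4. form.w = 71  [sidebar.left = form.right + 12]

form = (x=47, y=46, w=71, h=192)
violated soft preferences: 17, 19, 20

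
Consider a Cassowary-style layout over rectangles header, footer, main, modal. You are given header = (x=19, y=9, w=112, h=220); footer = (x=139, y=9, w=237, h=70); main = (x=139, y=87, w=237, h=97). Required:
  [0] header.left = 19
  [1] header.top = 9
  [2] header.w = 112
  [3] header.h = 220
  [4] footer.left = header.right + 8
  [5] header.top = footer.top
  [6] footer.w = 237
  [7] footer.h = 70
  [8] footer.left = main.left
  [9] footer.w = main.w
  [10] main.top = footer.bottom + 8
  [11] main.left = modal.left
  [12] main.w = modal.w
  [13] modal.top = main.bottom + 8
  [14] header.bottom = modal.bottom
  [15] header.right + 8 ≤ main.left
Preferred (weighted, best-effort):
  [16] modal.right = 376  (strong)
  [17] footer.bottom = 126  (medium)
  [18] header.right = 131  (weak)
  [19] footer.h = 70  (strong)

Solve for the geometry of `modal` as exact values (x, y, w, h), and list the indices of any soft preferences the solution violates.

modal = (x=139, y=192, w=237, h=37)
violated soft preferences: 17

1. modal.x = 139  [main.left = modal.left]
2. modal.w = 237  [main.w = modal.w]
3. modal.y = 192  [modal.top = main.bottom + 8]
4. modal.h = 37  [header.bottom = modal.bottom]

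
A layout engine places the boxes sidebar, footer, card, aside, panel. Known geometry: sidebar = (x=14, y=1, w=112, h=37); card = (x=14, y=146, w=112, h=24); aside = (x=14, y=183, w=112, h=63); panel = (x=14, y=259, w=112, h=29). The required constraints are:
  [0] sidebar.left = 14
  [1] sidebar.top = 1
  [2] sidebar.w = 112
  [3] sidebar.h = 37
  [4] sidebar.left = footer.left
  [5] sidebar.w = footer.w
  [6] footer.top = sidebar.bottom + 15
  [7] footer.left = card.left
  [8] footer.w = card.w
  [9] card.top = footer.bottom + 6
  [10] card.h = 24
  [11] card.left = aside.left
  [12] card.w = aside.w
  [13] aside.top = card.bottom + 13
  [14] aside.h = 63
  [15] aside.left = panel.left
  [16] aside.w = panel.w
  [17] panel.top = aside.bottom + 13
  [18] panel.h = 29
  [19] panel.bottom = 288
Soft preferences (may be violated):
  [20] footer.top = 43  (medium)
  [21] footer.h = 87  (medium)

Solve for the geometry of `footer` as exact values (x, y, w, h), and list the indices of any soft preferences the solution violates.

footer = (x=14, y=53, w=112, h=87)
violated soft preferences: 20

1. footer.x = 14  [sidebar.left = footer.left]
2. footer.w = 112  [sidebar.w = footer.w]
3. footer.y = 53  [footer.top = sidebar.bottom + 15]
4. footer.h = 87  [card.top = footer.bottom + 6]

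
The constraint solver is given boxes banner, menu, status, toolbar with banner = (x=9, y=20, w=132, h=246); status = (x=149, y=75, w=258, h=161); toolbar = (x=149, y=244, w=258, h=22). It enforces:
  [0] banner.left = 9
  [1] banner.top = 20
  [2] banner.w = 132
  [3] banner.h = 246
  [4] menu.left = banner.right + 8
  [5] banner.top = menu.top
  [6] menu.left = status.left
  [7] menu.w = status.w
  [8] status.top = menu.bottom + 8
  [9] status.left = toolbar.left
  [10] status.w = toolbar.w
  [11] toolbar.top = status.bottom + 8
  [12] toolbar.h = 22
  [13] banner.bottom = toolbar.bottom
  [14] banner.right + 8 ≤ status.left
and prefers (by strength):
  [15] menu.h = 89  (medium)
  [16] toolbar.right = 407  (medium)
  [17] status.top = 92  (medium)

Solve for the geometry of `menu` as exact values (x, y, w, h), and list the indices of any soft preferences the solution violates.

1. menu.x = 149  [menu.left = banner.right + 8]
2. menu.y = 20  [banner.top = menu.top]
3. menu.w = 258  [menu.w = status.w]
4. menu.h = 47  [status.top = menu.bottom + 8]

menu = (x=149, y=20, w=258, h=47)
violated soft preferences: 15, 17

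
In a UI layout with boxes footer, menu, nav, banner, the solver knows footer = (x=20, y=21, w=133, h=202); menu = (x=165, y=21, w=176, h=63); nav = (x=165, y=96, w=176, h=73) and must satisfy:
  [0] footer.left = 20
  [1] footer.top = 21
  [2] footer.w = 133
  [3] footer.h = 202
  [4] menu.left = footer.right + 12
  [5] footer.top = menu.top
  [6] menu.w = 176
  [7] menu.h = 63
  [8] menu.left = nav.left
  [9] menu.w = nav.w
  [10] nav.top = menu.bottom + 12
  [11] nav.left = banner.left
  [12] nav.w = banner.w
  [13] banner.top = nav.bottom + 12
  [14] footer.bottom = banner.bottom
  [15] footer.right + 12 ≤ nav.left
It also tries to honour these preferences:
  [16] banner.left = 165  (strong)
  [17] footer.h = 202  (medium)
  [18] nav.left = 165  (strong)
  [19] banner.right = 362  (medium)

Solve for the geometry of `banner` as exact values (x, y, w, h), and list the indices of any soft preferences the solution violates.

1. banner.x = 165  [nav.left = banner.left]
2. banner.w = 176  [nav.w = banner.w]
3. banner.y = 181  [banner.top = nav.bottom + 12]
4. banner.h = 42  [footer.bottom = banner.bottom]

banner = (x=165, y=181, w=176, h=42)
violated soft preferences: 19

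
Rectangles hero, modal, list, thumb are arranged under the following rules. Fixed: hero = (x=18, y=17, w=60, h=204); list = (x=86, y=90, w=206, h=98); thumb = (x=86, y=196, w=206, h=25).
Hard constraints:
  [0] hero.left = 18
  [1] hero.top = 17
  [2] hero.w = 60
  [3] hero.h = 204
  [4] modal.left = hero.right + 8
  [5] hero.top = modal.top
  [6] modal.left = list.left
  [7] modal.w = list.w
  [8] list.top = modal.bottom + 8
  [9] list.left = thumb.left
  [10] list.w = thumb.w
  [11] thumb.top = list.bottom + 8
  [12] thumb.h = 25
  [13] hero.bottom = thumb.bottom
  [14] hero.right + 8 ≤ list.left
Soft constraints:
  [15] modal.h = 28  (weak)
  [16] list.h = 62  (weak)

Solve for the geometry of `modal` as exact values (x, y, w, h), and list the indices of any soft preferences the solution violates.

modal = (x=86, y=17, w=206, h=65)
violated soft preferences: 15, 16

1. modal.x = 86  [modal.left = hero.right + 8]
2. modal.y = 17  [hero.top = modal.top]
3. modal.w = 206  [modal.w = list.w]
4. modal.h = 65  [list.top = modal.bottom + 8]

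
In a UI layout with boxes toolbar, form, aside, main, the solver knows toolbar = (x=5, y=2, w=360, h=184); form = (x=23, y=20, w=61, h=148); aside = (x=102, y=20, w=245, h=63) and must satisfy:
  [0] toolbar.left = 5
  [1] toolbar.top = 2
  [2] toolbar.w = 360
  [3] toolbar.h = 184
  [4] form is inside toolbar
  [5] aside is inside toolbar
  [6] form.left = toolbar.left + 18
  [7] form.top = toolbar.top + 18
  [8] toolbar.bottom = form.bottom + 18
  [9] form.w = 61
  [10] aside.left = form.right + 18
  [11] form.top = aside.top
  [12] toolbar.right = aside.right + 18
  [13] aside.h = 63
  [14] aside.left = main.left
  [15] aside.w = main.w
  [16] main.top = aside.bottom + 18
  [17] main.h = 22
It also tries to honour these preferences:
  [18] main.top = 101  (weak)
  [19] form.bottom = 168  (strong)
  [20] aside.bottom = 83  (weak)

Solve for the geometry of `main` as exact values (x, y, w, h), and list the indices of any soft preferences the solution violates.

1. main.x = 102  [aside.left = main.left]
2. main.w = 245  [aside.w = main.w]
3. main.y = 101  [main.top = aside.bottom + 18]
4. main.h = 22  [main.h = 22]

main = (x=102, y=101, w=245, h=22)
violated soft preferences: none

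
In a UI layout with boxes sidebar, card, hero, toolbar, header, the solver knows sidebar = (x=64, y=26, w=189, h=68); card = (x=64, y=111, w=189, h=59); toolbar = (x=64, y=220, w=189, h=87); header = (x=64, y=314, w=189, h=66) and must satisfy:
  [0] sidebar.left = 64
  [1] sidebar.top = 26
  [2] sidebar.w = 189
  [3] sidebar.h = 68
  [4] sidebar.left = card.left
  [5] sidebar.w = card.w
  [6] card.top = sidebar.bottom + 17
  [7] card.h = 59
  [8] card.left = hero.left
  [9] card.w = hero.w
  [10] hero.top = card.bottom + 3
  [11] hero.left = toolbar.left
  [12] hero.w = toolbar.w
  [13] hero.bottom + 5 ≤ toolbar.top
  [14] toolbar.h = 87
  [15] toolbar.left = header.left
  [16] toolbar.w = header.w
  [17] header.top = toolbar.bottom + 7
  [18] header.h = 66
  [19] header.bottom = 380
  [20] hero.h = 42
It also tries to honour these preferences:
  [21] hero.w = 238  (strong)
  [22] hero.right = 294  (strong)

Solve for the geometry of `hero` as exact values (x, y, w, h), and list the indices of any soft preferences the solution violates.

1. hero.x = 64  [card.left = hero.left]
2. hero.w = 189  [card.w = hero.w]
3. hero.y = 173  [hero.top = card.bottom + 3]
4. hero.h = 42  [hero.h = 42]

hero = (x=64, y=173, w=189, h=42)
violated soft preferences: 21, 22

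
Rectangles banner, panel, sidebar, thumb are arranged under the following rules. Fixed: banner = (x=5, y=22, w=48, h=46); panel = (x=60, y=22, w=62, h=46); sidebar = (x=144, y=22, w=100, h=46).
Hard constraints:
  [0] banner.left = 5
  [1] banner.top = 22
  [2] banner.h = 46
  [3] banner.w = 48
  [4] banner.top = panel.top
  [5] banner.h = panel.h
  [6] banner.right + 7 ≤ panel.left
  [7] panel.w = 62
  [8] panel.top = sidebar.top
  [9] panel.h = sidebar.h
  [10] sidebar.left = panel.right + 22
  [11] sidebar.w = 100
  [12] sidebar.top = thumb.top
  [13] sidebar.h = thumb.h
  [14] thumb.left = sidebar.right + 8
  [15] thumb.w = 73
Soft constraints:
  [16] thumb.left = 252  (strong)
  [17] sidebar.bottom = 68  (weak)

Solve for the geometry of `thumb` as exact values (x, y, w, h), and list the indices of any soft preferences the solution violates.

thumb = (x=252, y=22, w=73, h=46)
violated soft preferences: none

1. thumb.y = 22  [sidebar.top = thumb.top]
2. thumb.h = 46  [sidebar.h = thumb.h]
3. thumb.x = 252  [thumb.left = sidebar.right + 8]
4. thumb.w = 73  [thumb.w = 73]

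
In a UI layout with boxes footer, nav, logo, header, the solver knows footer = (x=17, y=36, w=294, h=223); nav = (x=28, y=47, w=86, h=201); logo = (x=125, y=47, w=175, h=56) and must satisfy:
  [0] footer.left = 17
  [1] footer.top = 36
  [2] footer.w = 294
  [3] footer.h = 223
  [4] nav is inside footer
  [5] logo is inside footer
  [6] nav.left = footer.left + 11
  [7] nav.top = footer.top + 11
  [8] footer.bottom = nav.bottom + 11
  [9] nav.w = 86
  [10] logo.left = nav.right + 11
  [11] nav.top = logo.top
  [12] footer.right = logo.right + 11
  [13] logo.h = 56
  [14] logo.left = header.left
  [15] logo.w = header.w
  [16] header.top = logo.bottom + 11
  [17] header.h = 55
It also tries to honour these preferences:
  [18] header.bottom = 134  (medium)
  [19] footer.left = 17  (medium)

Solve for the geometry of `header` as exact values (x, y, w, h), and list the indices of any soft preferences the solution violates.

header = (x=125, y=114, w=175, h=55)
violated soft preferences: 18

1. header.x = 125  [logo.left = header.left]
2. header.w = 175  [logo.w = header.w]
3. header.y = 114  [header.top = logo.bottom + 11]
4. header.h = 55  [header.h = 55]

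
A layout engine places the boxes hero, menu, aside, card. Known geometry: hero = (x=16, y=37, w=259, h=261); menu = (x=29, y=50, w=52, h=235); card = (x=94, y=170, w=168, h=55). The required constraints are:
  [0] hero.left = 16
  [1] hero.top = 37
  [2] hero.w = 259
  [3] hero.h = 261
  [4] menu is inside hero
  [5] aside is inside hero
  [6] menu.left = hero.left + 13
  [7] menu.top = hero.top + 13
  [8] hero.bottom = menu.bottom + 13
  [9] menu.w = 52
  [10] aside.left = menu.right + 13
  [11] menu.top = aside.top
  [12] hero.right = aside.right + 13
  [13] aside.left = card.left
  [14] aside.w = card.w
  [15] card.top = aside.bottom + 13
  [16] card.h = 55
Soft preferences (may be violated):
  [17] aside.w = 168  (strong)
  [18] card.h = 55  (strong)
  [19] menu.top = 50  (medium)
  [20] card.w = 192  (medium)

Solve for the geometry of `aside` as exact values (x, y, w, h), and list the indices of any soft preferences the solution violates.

aside = (x=94, y=50, w=168, h=107)
violated soft preferences: 20

1. aside.x = 94  [aside.left = menu.right + 13]
2. aside.y = 50  [menu.top = aside.top]
3. aside.w = 168  [hero.right = aside.right + 13]
4. aside.h = 107  [card.top = aside.bottom + 13]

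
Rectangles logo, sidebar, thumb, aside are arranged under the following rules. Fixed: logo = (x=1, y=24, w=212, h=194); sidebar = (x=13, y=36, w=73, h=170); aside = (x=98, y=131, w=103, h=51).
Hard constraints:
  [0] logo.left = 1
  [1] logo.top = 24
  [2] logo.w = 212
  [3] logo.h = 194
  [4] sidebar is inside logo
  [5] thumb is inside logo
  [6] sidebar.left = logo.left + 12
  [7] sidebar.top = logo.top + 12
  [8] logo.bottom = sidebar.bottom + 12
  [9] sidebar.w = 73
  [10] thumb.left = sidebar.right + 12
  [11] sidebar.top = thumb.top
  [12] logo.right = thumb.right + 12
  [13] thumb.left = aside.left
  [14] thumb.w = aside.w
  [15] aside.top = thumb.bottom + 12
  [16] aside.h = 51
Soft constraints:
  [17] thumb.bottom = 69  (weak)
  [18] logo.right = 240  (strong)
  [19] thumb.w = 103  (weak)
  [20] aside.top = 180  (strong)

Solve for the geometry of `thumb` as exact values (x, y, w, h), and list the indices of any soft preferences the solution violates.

1. thumb.x = 98  [thumb.left = sidebar.right + 12]
2. thumb.y = 36  [sidebar.top = thumb.top]
3. thumb.w = 103  [logo.right = thumb.right + 12]
4. thumb.h = 83  [aside.top = thumb.bottom + 12]

thumb = (x=98, y=36, w=103, h=83)
violated soft preferences: 17, 18, 20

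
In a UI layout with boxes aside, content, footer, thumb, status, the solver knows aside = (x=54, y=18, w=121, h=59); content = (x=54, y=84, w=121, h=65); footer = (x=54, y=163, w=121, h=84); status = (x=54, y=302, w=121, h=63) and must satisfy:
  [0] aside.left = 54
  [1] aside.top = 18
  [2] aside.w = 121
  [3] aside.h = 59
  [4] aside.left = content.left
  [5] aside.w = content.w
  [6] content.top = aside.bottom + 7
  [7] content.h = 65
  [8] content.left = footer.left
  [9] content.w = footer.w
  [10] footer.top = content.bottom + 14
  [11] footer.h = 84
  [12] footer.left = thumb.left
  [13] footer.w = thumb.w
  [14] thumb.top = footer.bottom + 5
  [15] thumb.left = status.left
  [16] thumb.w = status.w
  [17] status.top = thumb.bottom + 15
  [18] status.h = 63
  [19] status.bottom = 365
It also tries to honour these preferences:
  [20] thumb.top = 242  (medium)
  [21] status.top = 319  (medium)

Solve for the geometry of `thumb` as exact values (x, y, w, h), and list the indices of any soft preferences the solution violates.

1. thumb.x = 54  [footer.left = thumb.left]
2. thumb.w = 121  [footer.w = thumb.w]
3. thumb.y = 252  [thumb.top = footer.bottom + 5]
4. thumb.h = 35  [status.top = thumb.bottom + 15]

thumb = (x=54, y=252, w=121, h=35)
violated soft preferences: 20, 21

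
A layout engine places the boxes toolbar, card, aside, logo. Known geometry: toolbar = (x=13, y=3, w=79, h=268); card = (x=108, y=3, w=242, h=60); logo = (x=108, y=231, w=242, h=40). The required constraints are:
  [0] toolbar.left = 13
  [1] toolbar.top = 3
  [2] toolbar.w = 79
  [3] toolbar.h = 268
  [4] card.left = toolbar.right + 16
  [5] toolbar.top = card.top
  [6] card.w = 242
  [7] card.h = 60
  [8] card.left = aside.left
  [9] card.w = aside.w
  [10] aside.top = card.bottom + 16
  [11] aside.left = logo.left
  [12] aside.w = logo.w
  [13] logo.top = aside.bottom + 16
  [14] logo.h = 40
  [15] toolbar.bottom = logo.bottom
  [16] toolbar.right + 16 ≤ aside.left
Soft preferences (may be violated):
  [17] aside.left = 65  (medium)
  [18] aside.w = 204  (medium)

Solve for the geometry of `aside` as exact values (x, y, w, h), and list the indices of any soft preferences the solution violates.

aside = (x=108, y=79, w=242, h=136)
violated soft preferences: 17, 18

1. aside.x = 108  [card.left = aside.left]
2. aside.w = 242  [card.w = aside.w]
3. aside.y = 79  [aside.top = card.bottom + 16]
4. aside.h = 136  [logo.top = aside.bottom + 16]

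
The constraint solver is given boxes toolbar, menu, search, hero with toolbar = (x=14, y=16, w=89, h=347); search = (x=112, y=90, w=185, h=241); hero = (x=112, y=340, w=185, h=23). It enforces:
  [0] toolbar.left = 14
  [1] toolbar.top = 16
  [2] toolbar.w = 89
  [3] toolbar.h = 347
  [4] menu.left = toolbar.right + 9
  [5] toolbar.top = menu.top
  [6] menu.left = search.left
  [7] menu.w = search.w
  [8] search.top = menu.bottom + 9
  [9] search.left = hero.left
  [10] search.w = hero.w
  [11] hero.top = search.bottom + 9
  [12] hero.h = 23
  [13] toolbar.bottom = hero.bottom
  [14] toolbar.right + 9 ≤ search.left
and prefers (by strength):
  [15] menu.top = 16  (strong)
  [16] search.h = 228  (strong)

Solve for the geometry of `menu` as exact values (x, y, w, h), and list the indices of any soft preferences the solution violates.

1. menu.x = 112  [menu.left = toolbar.right + 9]
2. menu.y = 16  [toolbar.top = menu.top]
3. menu.w = 185  [menu.w = search.w]
4. menu.h = 65  [search.top = menu.bottom + 9]

menu = (x=112, y=16, w=185, h=65)
violated soft preferences: 16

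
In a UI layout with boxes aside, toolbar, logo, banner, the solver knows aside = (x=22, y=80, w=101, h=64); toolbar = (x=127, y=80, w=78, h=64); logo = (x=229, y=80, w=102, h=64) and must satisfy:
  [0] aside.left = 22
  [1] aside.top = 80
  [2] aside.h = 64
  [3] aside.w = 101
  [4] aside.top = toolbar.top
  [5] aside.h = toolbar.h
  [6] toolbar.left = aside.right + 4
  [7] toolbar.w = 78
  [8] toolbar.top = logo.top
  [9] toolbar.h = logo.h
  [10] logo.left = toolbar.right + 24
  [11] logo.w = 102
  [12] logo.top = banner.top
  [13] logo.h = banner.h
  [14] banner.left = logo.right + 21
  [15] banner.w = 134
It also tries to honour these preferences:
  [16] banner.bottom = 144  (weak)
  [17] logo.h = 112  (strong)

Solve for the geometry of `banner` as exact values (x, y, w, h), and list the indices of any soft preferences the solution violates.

banner = (x=352, y=80, w=134, h=64)
violated soft preferences: 17

1. banner.y = 80  [logo.top = banner.top]
2. banner.h = 64  [logo.h = banner.h]
3. banner.x = 352  [banner.left = logo.right + 21]
4. banner.w = 134  [banner.w = 134]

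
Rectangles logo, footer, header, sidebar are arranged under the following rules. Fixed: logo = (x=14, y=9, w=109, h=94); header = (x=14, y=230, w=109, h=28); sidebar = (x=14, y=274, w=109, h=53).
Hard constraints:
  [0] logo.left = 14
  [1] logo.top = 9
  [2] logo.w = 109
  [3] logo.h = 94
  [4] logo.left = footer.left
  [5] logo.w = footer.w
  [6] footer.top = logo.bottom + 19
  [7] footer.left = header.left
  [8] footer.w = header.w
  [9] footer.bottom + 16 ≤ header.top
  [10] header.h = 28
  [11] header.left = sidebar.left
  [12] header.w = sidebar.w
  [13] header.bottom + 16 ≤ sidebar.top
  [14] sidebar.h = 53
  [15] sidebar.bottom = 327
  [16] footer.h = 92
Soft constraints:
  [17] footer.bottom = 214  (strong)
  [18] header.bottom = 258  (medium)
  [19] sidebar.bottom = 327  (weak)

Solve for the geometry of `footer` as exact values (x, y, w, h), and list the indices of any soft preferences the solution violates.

footer = (x=14, y=122, w=109, h=92)
violated soft preferences: none

1. footer.x = 14  [logo.left = footer.left]
2. footer.w = 109  [logo.w = footer.w]
3. footer.y = 122  [footer.top = logo.bottom + 19]
4. footer.h = 92  [footer.h = 92]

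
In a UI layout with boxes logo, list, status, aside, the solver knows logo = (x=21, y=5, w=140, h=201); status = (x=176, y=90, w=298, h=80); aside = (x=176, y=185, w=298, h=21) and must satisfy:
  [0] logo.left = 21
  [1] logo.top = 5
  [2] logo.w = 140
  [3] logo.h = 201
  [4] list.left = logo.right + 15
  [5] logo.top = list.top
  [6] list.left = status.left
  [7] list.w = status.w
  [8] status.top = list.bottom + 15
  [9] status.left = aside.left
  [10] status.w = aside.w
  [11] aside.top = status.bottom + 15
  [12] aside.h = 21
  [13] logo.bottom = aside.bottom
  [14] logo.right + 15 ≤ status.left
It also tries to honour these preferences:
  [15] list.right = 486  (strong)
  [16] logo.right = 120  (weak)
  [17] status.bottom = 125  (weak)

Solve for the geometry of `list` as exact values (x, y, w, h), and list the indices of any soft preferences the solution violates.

list = (x=176, y=5, w=298, h=70)
violated soft preferences: 15, 16, 17

1. list.x = 176  [list.left = logo.right + 15]
2. list.y = 5  [logo.top = list.top]
3. list.w = 298  [list.w = status.w]
4. list.h = 70  [status.top = list.bottom + 15]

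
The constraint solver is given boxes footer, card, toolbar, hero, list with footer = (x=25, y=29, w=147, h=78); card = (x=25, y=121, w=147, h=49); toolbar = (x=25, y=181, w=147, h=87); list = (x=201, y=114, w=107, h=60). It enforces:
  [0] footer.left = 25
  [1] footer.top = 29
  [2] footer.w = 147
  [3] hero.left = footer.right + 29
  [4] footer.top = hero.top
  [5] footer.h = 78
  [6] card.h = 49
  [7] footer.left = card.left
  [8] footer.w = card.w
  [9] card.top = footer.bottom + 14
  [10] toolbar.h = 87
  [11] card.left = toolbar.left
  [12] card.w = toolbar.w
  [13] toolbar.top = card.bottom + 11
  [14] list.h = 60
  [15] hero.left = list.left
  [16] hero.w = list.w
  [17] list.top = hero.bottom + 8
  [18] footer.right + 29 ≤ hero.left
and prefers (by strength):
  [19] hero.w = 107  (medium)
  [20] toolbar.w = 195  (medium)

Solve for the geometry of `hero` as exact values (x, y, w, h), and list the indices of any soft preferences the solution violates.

1. hero.x = 201  [hero.left = footer.right + 29]
2. hero.y = 29  [footer.top = hero.top]
3. hero.w = 107  [hero.w = list.w]
4. hero.h = 77  [list.top = hero.bottom + 8]

hero = (x=201, y=29, w=107, h=77)
violated soft preferences: 20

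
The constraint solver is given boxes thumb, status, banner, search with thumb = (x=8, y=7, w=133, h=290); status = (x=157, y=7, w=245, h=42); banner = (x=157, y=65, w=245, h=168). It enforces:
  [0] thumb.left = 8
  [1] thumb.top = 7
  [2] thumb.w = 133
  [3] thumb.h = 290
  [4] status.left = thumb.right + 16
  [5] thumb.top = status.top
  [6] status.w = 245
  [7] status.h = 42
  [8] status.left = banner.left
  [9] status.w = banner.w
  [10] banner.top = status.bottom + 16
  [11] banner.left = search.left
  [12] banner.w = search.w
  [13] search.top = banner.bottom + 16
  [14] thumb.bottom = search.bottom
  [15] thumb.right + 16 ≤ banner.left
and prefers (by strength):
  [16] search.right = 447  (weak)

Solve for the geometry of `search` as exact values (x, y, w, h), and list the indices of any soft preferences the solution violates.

1. search.x = 157  [banner.left = search.left]
2. search.w = 245  [banner.w = search.w]
3. search.y = 249  [search.top = banner.bottom + 16]
4. search.h = 48  [thumb.bottom = search.bottom]

search = (x=157, y=249, w=245, h=48)
violated soft preferences: 16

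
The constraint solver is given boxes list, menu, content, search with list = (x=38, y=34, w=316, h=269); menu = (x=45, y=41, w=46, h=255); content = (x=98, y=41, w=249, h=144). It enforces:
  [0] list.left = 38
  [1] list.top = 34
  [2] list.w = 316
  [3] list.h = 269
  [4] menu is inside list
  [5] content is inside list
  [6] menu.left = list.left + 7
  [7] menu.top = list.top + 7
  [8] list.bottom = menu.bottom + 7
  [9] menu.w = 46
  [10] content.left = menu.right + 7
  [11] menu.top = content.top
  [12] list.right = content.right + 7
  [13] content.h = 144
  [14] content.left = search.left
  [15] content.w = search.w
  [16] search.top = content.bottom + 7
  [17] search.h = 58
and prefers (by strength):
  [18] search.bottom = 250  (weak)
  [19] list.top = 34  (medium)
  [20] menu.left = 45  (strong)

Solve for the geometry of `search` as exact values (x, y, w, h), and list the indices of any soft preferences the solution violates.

1. search.x = 98  [content.left = search.left]
2. search.w = 249  [content.w = search.w]
3. search.y = 192  [search.top = content.bottom + 7]
4. search.h = 58  [search.h = 58]

search = (x=98, y=192, w=249, h=58)
violated soft preferences: none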